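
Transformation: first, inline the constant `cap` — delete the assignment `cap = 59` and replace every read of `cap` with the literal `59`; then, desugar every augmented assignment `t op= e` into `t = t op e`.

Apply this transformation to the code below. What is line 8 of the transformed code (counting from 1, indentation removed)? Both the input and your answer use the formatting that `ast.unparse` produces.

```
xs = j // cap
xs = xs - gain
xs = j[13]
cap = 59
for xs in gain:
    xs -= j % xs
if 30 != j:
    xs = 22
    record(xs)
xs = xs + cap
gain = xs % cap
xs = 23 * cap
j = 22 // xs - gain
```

record(xs)

Transformed code:
xs = j // 59
xs = xs - gain
xs = j[13]
for xs in gain:
    xs = xs - j % xs
if 30 != j:
    xs = 22
    record(xs)
xs = xs + 59
gain = xs % 59
xs = 23 * 59
j = 22 // xs - gain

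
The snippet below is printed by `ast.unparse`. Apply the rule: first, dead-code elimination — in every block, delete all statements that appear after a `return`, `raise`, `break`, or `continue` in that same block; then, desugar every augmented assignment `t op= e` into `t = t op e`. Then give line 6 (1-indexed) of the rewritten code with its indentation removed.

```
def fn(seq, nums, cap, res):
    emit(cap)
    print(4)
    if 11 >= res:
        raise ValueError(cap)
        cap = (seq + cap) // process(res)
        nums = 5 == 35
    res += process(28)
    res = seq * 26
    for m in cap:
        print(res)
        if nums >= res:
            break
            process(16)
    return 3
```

res = res + process(28)

Transformed code:
def fn(seq, nums, cap, res):
    emit(cap)
    print(4)
    if 11 >= res:
        raise ValueError(cap)
    res = res + process(28)
    res = seq * 26
    for m in cap:
        print(res)
        if nums >= res:
            break
    return 3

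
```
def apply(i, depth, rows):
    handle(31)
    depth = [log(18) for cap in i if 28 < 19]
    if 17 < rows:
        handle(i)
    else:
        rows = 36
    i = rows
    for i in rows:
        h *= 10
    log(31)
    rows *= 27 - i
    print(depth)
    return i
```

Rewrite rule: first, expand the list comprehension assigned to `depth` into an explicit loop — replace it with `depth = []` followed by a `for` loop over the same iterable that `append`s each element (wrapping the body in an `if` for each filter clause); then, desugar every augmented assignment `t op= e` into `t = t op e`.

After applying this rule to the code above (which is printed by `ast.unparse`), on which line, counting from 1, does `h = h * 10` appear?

13

Transformed code:
def apply(i, depth, rows):
    handle(31)
    depth = []
    for cap in i:
        if 28 < 19:
            depth.append(log(18))
    if 17 < rows:
        handle(i)
    else:
        rows = 36
    i = rows
    for i in rows:
        h = h * 10
    log(31)
    rows = rows * (27 - i)
    print(depth)
    return i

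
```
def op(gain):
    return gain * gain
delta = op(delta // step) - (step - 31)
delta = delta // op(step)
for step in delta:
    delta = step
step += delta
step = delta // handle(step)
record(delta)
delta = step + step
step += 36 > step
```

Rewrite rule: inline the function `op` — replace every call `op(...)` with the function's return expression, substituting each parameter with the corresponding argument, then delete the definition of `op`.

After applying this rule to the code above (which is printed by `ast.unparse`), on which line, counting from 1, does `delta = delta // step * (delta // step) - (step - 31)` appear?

1

Transformed code:
delta = delta // step * (delta // step) - (step - 31)
delta = delta // (step * step)
for step in delta:
    delta = step
step += delta
step = delta // handle(step)
record(delta)
delta = step + step
step += 36 > step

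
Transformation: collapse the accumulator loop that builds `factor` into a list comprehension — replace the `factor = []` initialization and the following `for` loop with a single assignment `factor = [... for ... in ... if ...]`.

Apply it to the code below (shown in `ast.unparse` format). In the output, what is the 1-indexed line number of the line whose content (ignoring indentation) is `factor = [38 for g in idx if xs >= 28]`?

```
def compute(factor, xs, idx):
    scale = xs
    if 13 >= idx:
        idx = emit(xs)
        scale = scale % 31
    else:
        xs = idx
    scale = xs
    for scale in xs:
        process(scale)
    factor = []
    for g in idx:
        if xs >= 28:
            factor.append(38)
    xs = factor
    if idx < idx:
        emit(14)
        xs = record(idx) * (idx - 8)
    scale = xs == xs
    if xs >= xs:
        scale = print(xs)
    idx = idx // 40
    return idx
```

Transformed code:
def compute(factor, xs, idx):
    scale = xs
    if 13 >= idx:
        idx = emit(xs)
        scale = scale % 31
    else:
        xs = idx
    scale = xs
    for scale in xs:
        process(scale)
    factor = [38 for g in idx if xs >= 28]
    xs = factor
    if idx < idx:
        emit(14)
        xs = record(idx) * (idx - 8)
    scale = xs == xs
    if xs >= xs:
        scale = print(xs)
    idx = idx // 40
    return idx

11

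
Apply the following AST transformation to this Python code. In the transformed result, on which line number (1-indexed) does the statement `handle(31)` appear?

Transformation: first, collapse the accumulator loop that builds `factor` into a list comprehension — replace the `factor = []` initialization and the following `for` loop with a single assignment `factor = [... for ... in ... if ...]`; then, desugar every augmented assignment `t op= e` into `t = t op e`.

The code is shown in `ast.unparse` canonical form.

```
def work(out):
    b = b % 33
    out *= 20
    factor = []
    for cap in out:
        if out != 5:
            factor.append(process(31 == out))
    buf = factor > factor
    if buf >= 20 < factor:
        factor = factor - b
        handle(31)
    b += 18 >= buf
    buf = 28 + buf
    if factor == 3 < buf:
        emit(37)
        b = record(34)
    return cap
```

Transformed code:
def work(out):
    b = b % 33
    out = out * 20
    factor = [process(31 == out) for cap in out if out != 5]
    buf = factor > factor
    if buf >= 20 < factor:
        factor = factor - b
        handle(31)
    b = b + (18 >= buf)
    buf = 28 + buf
    if factor == 3 < buf:
        emit(37)
        b = record(34)
    return cap

8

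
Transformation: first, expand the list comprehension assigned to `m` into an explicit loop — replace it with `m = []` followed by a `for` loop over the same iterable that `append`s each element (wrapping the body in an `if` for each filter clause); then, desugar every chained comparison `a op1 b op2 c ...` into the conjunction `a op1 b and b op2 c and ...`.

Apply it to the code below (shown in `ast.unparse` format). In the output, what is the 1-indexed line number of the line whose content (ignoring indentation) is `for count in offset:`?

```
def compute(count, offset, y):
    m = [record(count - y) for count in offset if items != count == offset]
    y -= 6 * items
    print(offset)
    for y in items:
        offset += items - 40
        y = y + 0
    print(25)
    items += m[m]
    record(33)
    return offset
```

Transformed code:
def compute(count, offset, y):
    m = []
    for count in offset:
        if items != count and count == offset:
            m.append(record(count - y))
    y -= 6 * items
    print(offset)
    for y in items:
        offset += items - 40
        y = y + 0
    print(25)
    items += m[m]
    record(33)
    return offset

3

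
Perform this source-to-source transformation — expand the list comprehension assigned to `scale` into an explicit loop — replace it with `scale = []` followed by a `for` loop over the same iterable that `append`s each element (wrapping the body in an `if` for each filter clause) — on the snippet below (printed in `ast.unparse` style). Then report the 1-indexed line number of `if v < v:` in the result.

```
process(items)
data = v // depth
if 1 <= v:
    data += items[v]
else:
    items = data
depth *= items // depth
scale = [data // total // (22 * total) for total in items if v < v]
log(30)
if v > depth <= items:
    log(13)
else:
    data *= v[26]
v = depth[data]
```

Transformed code:
process(items)
data = v // depth
if 1 <= v:
    data += items[v]
else:
    items = data
depth *= items // depth
scale = []
for total in items:
    if v < v:
        scale.append(data // total // (22 * total))
log(30)
if v > depth <= items:
    log(13)
else:
    data *= v[26]
v = depth[data]

10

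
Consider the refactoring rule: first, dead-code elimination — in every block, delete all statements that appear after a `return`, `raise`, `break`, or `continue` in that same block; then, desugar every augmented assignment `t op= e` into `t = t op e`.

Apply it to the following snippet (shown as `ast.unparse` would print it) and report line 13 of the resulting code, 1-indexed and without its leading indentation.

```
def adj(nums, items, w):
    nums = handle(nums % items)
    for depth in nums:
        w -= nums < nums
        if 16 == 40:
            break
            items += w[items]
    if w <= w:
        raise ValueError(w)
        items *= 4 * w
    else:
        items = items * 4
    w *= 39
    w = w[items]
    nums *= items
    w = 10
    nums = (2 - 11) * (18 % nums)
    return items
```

nums = nums * items

Transformed code:
def adj(nums, items, w):
    nums = handle(nums % items)
    for depth in nums:
        w = w - (nums < nums)
        if 16 == 40:
            break
    if w <= w:
        raise ValueError(w)
    else:
        items = items * 4
    w = w * 39
    w = w[items]
    nums = nums * items
    w = 10
    nums = (2 - 11) * (18 % nums)
    return items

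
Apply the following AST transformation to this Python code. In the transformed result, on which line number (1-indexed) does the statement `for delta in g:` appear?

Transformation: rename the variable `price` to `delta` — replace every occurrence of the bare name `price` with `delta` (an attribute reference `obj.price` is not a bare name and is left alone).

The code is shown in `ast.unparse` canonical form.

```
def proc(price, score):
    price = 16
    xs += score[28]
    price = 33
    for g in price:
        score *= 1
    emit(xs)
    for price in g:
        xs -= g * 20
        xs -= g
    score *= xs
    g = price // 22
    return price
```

8

Transformed code:
def proc(delta, score):
    delta = 16
    xs += score[28]
    delta = 33
    for g in delta:
        score *= 1
    emit(xs)
    for delta in g:
        xs -= g * 20
        xs -= g
    score *= xs
    g = delta // 22
    return delta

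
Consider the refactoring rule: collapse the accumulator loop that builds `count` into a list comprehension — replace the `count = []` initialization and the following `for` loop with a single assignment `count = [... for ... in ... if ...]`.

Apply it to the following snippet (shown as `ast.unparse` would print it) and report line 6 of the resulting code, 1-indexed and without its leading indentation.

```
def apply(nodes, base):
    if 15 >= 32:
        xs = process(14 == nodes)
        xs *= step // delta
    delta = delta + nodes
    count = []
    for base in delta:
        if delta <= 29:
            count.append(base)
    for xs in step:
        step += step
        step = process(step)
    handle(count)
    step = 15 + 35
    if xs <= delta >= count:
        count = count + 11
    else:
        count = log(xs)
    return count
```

count = [base for base in delta if delta <= 29]

Transformed code:
def apply(nodes, base):
    if 15 >= 32:
        xs = process(14 == nodes)
        xs *= step // delta
    delta = delta + nodes
    count = [base for base in delta if delta <= 29]
    for xs in step:
        step += step
        step = process(step)
    handle(count)
    step = 15 + 35
    if xs <= delta >= count:
        count = count + 11
    else:
        count = log(xs)
    return count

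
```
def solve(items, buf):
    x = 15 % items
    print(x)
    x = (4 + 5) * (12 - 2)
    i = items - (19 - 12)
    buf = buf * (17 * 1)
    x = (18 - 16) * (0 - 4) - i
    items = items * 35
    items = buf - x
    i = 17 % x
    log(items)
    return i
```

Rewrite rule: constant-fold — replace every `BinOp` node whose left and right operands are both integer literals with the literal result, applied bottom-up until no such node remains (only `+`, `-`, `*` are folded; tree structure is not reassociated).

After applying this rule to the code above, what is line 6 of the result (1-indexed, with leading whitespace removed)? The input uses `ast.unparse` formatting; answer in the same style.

buf = buf * 17

Transformed code:
def solve(items, buf):
    x = 15 % items
    print(x)
    x = 90
    i = items - 7
    buf = buf * 17
    x = -8 - i
    items = items * 35
    items = buf - x
    i = 17 % x
    log(items)
    return i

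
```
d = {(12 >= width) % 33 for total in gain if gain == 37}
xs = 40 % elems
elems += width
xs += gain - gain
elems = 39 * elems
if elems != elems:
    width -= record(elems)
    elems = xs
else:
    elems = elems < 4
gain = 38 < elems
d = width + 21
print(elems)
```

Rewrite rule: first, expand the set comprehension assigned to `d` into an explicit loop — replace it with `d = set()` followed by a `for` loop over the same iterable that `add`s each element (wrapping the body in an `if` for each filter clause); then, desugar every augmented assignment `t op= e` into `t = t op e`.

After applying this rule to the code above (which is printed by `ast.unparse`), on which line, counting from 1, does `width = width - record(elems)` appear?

Transformed code:
d = set()
for total in gain:
    if gain == 37:
        d.add((12 >= width) % 33)
xs = 40 % elems
elems = elems + width
xs = xs + (gain - gain)
elems = 39 * elems
if elems != elems:
    width = width - record(elems)
    elems = xs
else:
    elems = elems < 4
gain = 38 < elems
d = width + 21
print(elems)

10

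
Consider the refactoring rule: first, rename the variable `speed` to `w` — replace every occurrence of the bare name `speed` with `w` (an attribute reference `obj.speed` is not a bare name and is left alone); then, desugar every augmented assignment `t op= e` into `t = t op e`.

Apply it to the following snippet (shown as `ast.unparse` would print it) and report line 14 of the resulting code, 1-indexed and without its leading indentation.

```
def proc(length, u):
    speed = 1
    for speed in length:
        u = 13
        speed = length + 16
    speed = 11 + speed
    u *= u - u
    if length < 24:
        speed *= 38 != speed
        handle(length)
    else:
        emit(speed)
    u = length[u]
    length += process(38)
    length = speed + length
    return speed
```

length = length + process(38)

Transformed code:
def proc(length, u):
    w = 1
    for w in length:
        u = 13
        w = length + 16
    w = 11 + w
    u = u * (u - u)
    if length < 24:
        w = w * (38 != w)
        handle(length)
    else:
        emit(w)
    u = length[u]
    length = length + process(38)
    length = w + length
    return w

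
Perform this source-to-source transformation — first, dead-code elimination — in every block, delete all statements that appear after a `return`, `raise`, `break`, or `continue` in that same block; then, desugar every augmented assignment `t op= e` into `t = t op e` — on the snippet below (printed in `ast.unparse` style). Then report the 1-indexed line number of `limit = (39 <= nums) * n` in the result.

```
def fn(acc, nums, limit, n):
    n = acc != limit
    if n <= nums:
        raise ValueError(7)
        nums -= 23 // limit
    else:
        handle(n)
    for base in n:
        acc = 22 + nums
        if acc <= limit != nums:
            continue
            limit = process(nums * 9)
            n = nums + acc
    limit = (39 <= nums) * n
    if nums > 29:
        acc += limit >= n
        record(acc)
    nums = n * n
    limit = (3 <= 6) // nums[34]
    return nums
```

Transformed code:
def fn(acc, nums, limit, n):
    n = acc != limit
    if n <= nums:
        raise ValueError(7)
    else:
        handle(n)
    for base in n:
        acc = 22 + nums
        if acc <= limit != nums:
            continue
    limit = (39 <= nums) * n
    if nums > 29:
        acc = acc + (limit >= n)
        record(acc)
    nums = n * n
    limit = (3 <= 6) // nums[34]
    return nums

11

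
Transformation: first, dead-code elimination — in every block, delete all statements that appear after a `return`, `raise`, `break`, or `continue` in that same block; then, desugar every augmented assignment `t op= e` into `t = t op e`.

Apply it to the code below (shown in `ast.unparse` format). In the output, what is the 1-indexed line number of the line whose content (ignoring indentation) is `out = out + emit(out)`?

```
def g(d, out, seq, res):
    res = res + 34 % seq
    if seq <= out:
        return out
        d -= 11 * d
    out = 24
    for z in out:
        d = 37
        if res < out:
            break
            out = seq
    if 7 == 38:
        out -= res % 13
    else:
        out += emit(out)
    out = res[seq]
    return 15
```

13

Transformed code:
def g(d, out, seq, res):
    res = res + 34 % seq
    if seq <= out:
        return out
    out = 24
    for z in out:
        d = 37
        if res < out:
            break
    if 7 == 38:
        out = out - res % 13
    else:
        out = out + emit(out)
    out = res[seq]
    return 15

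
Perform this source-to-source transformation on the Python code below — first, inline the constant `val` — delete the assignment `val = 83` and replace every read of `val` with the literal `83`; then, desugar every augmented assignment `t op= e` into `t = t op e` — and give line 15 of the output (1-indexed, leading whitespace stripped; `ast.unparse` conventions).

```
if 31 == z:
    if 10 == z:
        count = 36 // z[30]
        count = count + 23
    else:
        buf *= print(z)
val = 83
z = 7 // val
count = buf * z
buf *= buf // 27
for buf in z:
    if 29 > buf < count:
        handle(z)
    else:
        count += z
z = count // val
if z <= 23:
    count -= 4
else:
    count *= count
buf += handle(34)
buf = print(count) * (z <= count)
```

z = count // 83

Transformed code:
if 31 == z:
    if 10 == z:
        count = 36 // z[30]
        count = count + 23
    else:
        buf = buf * print(z)
z = 7 // 83
count = buf * z
buf = buf * (buf // 27)
for buf in z:
    if 29 > buf < count:
        handle(z)
    else:
        count = count + z
z = count // 83
if z <= 23:
    count = count - 4
else:
    count = count * count
buf = buf + handle(34)
buf = print(count) * (z <= count)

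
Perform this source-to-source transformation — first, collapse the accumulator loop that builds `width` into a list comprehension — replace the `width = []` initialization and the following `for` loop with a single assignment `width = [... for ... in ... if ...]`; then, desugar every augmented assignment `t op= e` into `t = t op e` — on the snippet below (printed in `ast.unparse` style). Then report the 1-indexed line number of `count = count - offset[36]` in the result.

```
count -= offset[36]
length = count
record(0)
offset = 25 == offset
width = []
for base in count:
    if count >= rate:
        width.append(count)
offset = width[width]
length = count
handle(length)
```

Transformed code:
count = count - offset[36]
length = count
record(0)
offset = 25 == offset
width = [count for base in count if count >= rate]
offset = width[width]
length = count
handle(length)

1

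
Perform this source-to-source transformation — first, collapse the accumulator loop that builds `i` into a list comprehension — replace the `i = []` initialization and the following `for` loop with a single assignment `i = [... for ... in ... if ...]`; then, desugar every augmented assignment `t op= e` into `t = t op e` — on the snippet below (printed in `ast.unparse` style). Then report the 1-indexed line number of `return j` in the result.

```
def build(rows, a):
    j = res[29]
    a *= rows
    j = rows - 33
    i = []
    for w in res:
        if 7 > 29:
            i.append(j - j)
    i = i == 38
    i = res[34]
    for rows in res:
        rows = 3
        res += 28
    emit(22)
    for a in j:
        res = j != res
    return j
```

14

Transformed code:
def build(rows, a):
    j = res[29]
    a = a * rows
    j = rows - 33
    i = [j - j for w in res if 7 > 29]
    i = i == 38
    i = res[34]
    for rows in res:
        rows = 3
        res = res + 28
    emit(22)
    for a in j:
        res = j != res
    return j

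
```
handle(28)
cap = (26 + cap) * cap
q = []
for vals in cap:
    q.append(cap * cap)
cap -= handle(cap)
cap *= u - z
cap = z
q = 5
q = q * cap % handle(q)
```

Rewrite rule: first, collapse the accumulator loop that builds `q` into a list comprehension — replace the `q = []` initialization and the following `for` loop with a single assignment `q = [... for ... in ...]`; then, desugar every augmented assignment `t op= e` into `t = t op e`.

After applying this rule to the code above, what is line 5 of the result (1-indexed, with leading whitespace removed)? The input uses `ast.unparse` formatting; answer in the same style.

Transformed code:
handle(28)
cap = (26 + cap) * cap
q = [cap * cap for vals in cap]
cap = cap - handle(cap)
cap = cap * (u - z)
cap = z
q = 5
q = q * cap % handle(q)

cap = cap * (u - z)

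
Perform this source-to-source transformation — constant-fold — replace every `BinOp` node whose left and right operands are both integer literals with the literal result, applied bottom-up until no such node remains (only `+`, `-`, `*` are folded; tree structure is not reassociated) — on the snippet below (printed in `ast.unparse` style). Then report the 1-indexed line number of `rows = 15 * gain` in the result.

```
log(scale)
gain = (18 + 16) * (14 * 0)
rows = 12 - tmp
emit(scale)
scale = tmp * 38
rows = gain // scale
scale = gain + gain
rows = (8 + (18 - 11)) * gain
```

Transformed code:
log(scale)
gain = 0
rows = 12 - tmp
emit(scale)
scale = tmp * 38
rows = gain // scale
scale = gain + gain
rows = 15 * gain

8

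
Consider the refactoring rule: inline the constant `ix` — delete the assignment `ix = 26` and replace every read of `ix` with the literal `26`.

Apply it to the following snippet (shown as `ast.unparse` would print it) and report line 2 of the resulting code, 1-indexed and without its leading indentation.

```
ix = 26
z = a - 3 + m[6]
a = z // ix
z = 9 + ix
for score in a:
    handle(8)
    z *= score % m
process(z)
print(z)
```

a = z // 26

Transformed code:
z = a - 3 + m[6]
a = z // 26
z = 9 + 26
for score in a:
    handle(8)
    z *= score % m
process(z)
print(z)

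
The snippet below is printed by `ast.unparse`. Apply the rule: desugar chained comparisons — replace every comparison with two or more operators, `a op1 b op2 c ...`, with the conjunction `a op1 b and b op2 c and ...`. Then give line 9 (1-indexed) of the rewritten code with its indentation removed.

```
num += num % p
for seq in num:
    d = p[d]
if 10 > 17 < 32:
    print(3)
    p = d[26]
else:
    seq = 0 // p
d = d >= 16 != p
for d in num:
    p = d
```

Transformed code:
num += num % p
for seq in num:
    d = p[d]
if 10 > 17 and 17 < 32:
    print(3)
    p = d[26]
else:
    seq = 0 // p
d = d >= 16 and 16 != p
for d in num:
    p = d

d = d >= 16 and 16 != p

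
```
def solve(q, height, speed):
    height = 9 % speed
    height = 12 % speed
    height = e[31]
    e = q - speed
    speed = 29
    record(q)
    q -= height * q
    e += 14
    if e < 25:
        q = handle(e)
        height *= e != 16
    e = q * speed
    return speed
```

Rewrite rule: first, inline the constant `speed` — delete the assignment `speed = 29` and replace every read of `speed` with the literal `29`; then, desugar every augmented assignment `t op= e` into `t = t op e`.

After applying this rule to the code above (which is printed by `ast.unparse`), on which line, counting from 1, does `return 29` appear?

Transformed code:
def solve(q, height, speed):
    height = 9 % 29
    height = 12 % 29
    height = e[31]
    e = q - 29
    record(q)
    q = q - height * q
    e = e + 14
    if e < 25:
        q = handle(e)
        height = height * (e != 16)
    e = q * 29
    return 29

13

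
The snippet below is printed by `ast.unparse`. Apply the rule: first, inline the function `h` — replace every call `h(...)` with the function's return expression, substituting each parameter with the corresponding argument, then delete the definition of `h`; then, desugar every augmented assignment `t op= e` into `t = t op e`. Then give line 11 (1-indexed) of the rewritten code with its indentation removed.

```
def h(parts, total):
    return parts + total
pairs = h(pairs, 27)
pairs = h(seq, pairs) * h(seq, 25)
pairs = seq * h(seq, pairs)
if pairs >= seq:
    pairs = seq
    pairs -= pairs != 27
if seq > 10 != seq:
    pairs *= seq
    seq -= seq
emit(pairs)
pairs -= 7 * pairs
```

Transformed code:
pairs = pairs + 27
pairs = (seq + pairs) * (seq + 25)
pairs = seq * (seq + pairs)
if pairs >= seq:
    pairs = seq
    pairs = pairs - (pairs != 27)
if seq > 10 != seq:
    pairs = pairs * seq
    seq = seq - seq
emit(pairs)
pairs = pairs - 7 * pairs

pairs = pairs - 7 * pairs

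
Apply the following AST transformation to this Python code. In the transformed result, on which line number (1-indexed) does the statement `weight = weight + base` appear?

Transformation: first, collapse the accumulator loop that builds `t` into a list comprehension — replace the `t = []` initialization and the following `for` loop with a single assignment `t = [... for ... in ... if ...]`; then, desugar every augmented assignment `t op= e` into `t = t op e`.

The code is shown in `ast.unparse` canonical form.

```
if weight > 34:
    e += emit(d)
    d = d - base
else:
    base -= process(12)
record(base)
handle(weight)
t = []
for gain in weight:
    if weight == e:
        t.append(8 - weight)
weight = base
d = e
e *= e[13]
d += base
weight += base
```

Transformed code:
if weight > 34:
    e = e + emit(d)
    d = d - base
else:
    base = base - process(12)
record(base)
handle(weight)
t = [8 - weight for gain in weight if weight == e]
weight = base
d = e
e = e * e[13]
d = d + base
weight = weight + base

13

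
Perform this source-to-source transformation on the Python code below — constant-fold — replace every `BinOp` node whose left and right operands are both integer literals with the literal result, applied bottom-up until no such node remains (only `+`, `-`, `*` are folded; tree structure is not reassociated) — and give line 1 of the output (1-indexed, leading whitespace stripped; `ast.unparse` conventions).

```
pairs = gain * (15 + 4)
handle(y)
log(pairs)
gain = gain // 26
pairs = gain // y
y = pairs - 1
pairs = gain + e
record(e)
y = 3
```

pairs = gain * 19

Transformed code:
pairs = gain * 19
handle(y)
log(pairs)
gain = gain // 26
pairs = gain // y
y = pairs - 1
pairs = gain + e
record(e)
y = 3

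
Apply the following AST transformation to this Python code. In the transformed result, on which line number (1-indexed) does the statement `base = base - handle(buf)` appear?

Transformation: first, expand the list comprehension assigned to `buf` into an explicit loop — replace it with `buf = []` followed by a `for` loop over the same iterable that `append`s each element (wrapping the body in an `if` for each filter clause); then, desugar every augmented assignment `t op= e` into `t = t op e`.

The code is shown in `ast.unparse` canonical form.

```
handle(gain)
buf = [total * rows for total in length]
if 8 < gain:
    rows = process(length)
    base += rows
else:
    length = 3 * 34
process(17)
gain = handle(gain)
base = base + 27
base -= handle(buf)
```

13

Transformed code:
handle(gain)
buf = []
for total in length:
    buf.append(total * rows)
if 8 < gain:
    rows = process(length)
    base = base + rows
else:
    length = 3 * 34
process(17)
gain = handle(gain)
base = base + 27
base = base - handle(buf)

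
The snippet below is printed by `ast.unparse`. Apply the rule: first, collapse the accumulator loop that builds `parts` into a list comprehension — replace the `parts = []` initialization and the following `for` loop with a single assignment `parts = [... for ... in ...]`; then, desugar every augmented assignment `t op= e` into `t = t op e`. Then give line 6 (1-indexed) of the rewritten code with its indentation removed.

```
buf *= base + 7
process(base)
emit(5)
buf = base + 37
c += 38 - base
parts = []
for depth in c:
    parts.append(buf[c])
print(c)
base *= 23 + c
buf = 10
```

parts = [buf[c] for depth in c]

Transformed code:
buf = buf * (base + 7)
process(base)
emit(5)
buf = base + 37
c = c + (38 - base)
parts = [buf[c] for depth in c]
print(c)
base = base * (23 + c)
buf = 10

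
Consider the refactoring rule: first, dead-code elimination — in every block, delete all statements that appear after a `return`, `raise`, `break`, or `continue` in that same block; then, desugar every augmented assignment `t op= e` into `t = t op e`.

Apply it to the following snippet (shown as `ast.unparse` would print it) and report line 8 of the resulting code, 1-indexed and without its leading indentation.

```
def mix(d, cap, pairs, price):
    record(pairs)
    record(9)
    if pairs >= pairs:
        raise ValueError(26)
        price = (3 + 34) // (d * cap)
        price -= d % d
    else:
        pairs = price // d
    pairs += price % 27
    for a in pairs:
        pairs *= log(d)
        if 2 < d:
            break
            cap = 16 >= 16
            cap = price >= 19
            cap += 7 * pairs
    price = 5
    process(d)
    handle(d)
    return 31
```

Transformed code:
def mix(d, cap, pairs, price):
    record(pairs)
    record(9)
    if pairs >= pairs:
        raise ValueError(26)
    else:
        pairs = price // d
    pairs = pairs + price % 27
    for a in pairs:
        pairs = pairs * log(d)
        if 2 < d:
            break
    price = 5
    process(d)
    handle(d)
    return 31

pairs = pairs + price % 27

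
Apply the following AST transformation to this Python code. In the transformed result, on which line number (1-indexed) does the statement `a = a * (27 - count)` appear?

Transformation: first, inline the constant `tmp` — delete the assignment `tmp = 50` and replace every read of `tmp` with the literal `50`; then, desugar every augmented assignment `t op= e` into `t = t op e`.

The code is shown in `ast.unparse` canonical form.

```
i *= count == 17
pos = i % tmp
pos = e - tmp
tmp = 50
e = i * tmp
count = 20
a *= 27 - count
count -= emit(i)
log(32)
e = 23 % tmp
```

6

Transformed code:
i = i * (count == 17)
pos = i % 50
pos = e - 50
e = i * 50
count = 20
a = a * (27 - count)
count = count - emit(i)
log(32)
e = 23 % 50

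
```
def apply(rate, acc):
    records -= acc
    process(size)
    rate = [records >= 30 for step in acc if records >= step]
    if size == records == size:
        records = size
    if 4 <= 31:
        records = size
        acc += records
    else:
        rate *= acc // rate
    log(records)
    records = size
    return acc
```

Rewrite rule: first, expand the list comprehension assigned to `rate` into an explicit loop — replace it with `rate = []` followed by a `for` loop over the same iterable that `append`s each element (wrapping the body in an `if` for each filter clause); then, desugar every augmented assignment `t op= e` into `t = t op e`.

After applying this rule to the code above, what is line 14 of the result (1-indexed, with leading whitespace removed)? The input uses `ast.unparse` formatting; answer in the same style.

rate = rate * (acc // rate)

Transformed code:
def apply(rate, acc):
    records = records - acc
    process(size)
    rate = []
    for step in acc:
        if records >= step:
            rate.append(records >= 30)
    if size == records == size:
        records = size
    if 4 <= 31:
        records = size
        acc = acc + records
    else:
        rate = rate * (acc // rate)
    log(records)
    records = size
    return acc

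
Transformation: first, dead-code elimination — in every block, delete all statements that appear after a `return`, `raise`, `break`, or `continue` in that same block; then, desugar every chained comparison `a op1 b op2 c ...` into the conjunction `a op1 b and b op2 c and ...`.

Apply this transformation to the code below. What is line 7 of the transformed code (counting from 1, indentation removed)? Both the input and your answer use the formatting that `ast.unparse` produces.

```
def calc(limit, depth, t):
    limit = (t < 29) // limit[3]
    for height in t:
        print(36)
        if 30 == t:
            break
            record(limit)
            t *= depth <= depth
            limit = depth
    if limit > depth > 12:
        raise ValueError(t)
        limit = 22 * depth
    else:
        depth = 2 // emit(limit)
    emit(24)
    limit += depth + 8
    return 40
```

if limit > depth and depth > 12:

Transformed code:
def calc(limit, depth, t):
    limit = (t < 29) // limit[3]
    for height in t:
        print(36)
        if 30 == t:
            break
    if limit > depth and depth > 12:
        raise ValueError(t)
    else:
        depth = 2 // emit(limit)
    emit(24)
    limit += depth + 8
    return 40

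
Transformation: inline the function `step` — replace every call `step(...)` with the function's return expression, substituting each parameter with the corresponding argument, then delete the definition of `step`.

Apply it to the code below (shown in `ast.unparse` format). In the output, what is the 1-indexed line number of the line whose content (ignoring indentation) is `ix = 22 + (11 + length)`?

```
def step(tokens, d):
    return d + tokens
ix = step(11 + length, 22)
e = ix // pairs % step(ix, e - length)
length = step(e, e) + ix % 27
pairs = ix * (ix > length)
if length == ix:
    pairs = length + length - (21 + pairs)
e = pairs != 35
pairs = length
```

1

Transformed code:
ix = 22 + (11 + length)
e = ix // pairs % (e - length + ix)
length = e + e + ix % 27
pairs = ix * (ix > length)
if length == ix:
    pairs = length + length - (21 + pairs)
e = pairs != 35
pairs = length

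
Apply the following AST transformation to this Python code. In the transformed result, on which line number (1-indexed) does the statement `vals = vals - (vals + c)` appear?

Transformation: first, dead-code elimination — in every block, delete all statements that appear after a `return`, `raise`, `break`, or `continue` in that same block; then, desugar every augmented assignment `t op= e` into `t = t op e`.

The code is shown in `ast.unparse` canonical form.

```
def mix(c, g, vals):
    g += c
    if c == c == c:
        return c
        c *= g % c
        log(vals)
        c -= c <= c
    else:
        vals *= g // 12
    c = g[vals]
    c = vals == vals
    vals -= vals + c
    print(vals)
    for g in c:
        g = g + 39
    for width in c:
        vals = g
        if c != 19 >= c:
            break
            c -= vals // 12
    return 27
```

Transformed code:
def mix(c, g, vals):
    g = g + c
    if c == c == c:
        return c
    else:
        vals = vals * (g // 12)
    c = g[vals]
    c = vals == vals
    vals = vals - (vals + c)
    print(vals)
    for g in c:
        g = g + 39
    for width in c:
        vals = g
        if c != 19 >= c:
            break
    return 27

9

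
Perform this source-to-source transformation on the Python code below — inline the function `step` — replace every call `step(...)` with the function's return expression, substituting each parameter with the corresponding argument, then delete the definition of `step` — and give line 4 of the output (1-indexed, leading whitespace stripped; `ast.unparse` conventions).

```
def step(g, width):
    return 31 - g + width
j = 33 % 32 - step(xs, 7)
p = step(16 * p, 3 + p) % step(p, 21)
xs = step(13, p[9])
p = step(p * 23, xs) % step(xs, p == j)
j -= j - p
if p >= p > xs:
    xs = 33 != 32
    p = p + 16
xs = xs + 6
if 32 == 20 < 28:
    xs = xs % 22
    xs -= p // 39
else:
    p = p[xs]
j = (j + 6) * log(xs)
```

Transformed code:
j = 33 % 32 - (31 - xs + 7)
p = (31 - 16 * p + (3 + p)) % (31 - p + 21)
xs = 31 - 13 + p[9]
p = (31 - p * 23 + xs) % (31 - xs + (p == j))
j -= j - p
if p >= p > xs:
    xs = 33 != 32
    p = p + 16
xs = xs + 6
if 32 == 20 < 28:
    xs = xs % 22
    xs -= p // 39
else:
    p = p[xs]
j = (j + 6) * log(xs)

p = (31 - p * 23 + xs) % (31 - xs + (p == j))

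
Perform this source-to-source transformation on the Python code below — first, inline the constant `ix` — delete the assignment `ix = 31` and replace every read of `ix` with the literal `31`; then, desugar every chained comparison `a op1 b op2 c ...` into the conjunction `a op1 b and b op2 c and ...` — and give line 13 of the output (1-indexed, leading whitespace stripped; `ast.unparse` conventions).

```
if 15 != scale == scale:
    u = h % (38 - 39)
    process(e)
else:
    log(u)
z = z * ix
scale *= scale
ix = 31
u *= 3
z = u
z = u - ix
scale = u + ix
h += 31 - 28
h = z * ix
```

Transformed code:
if 15 != scale and scale == scale:
    u = h % (38 - 39)
    process(e)
else:
    log(u)
z = z * 31
scale *= scale
u *= 3
z = u
z = u - 31
scale = u + 31
h += 31 - 28
h = z * 31

h = z * 31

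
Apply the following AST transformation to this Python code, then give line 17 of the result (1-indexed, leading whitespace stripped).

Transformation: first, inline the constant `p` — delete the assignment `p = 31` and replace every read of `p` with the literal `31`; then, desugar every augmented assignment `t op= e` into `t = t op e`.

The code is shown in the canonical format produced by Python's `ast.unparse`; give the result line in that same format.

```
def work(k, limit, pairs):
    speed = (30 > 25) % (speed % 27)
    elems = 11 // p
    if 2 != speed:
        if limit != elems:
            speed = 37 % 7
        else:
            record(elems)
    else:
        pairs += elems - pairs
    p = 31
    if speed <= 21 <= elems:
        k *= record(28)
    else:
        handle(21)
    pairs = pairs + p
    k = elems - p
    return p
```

Transformed code:
def work(k, limit, pairs):
    speed = (30 > 25) % (speed % 27)
    elems = 11 // 31
    if 2 != speed:
        if limit != elems:
            speed = 37 % 7
        else:
            record(elems)
    else:
        pairs = pairs + (elems - pairs)
    if speed <= 21 <= elems:
        k = k * record(28)
    else:
        handle(21)
    pairs = pairs + 31
    k = elems - 31
    return 31

return 31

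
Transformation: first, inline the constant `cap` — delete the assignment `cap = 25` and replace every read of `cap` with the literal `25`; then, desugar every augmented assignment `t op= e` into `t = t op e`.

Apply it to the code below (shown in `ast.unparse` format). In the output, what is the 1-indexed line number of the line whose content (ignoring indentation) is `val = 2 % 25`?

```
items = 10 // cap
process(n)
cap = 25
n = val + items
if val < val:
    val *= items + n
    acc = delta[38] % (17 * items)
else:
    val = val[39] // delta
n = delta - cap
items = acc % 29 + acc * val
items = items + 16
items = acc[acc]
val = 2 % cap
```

Transformed code:
items = 10 // 25
process(n)
n = val + items
if val < val:
    val = val * (items + n)
    acc = delta[38] % (17 * items)
else:
    val = val[39] // delta
n = delta - 25
items = acc % 29 + acc * val
items = items + 16
items = acc[acc]
val = 2 % 25

13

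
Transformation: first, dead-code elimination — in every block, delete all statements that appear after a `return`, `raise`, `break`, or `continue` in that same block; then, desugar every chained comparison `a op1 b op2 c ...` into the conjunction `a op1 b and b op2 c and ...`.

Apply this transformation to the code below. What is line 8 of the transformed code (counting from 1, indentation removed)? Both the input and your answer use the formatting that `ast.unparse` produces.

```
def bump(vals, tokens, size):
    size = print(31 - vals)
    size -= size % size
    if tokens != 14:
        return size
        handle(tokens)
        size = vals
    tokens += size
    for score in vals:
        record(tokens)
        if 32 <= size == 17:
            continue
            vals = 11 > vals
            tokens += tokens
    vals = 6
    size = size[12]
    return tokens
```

record(tokens)

Transformed code:
def bump(vals, tokens, size):
    size = print(31 - vals)
    size -= size % size
    if tokens != 14:
        return size
    tokens += size
    for score in vals:
        record(tokens)
        if 32 <= size and size == 17:
            continue
    vals = 6
    size = size[12]
    return tokens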